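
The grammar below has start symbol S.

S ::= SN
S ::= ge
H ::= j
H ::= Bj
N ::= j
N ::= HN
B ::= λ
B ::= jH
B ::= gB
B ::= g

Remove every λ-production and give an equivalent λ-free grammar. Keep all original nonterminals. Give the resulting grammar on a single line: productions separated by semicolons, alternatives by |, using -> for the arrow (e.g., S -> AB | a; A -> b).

S -> SN | ge; B -> g | gB | jH; H -> j | Bj; N -> j | HN

Nullable set: {B}.
Drop B -> λ.
B -> gB: B nullable, giving g | gB.
H -> Bj: B nullable, giving Bj | j.
Unchanged (no nullable symbols): S -> SN; S -> ge; B -> g; B -> jH; H -> j; N -> HN; N -> j.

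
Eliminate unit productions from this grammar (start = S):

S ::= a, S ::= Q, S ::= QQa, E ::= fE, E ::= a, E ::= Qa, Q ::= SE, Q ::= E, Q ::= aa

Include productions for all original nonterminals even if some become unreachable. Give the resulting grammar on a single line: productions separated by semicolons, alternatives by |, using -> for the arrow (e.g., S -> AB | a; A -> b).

Unit productions: Q->E, S->Q.
Unit pairs (A ⇒* B via units): (Q,E), (S,E), (S,Q).
S: inherits non-unit rules of {E, Q, S} → QQa | Qa | SE | a | aa | fE.
E: inherits non-unit rules of {E} → Qa | a | fE.
Q: inherits non-unit rules of {E, Q} → Qa | SE | a | aa | fE.

S -> a | Qa | SE | aa | fE | QQa; E -> a | Qa | fE; Q -> a | Qa | SE | aa | fE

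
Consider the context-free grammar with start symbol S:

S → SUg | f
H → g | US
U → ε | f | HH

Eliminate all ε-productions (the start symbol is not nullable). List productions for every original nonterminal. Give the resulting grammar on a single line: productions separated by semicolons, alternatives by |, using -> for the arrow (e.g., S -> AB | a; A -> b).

Nullable set: {U}.
S -> SUg: U nullable, giving SUg | Sg.
H -> US: U nullable, giving S | US.
Drop U -> ε.
Unchanged (no nullable symbols): S -> f; H -> g; U -> HH; U -> f.

S -> f | Sg | SUg; H -> S | g | US; U -> f | HH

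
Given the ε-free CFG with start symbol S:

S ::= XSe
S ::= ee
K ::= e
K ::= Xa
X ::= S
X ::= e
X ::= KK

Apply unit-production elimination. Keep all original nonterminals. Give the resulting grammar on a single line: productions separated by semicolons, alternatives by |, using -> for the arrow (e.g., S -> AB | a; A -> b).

Unit productions: X->S.
Unit pairs (A ⇒* B via units): (X,S).
S: inherits non-unit rules of {S} → XSe | ee.
K: inherits non-unit rules of {K} → Xa | e.
X: inherits non-unit rules of {S, X} → KK | XSe | e | ee.

S -> ee | XSe; K -> e | Xa; X -> e | KK | ee | XSe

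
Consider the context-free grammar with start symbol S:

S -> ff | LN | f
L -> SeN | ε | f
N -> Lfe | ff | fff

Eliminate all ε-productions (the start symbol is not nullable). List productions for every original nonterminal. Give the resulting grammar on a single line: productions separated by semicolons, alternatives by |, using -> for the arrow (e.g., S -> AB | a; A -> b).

Nullable set: {L}.
S -> LN: L nullable, giving LN | N.
Drop L -> ε.
N -> Lfe: L nullable, giving Lfe | fe.
Unchanged (no nullable symbols): S -> f; S -> ff; L -> SeN; L -> f; N -> ff; N -> fff.

S -> N | f | LN | ff; L -> f | SeN; N -> fe | ff | Lfe | fff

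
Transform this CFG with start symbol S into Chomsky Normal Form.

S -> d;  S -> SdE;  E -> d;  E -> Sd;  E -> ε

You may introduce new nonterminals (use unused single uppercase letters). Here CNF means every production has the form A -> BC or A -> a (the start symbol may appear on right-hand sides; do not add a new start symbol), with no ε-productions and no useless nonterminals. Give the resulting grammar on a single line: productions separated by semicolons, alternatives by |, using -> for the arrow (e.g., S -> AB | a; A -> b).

Nullable: {E}; after ε-elimination: S -> d | Sd | SdE; E -> d | Sd.
No unit productions to eliminate.
TERM: introduce A -> d and substitute in every rule of length ≥2.
BIN: S -> SAE becomes S -> SB, B -> AE.

S -> d | SA | SB; A -> d; B -> AE; E -> d | SA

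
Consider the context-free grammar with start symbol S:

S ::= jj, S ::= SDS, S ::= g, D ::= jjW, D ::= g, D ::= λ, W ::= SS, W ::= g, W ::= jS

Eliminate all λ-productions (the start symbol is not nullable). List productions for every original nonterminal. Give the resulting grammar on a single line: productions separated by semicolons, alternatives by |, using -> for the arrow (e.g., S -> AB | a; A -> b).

Nullable set: {D}.
S -> SDS: D nullable, giving SDS | SS.
Drop D -> λ.
Unchanged (no nullable symbols): S -> g; S -> jj; D -> g; D -> jjW; W -> SS; W -> g; W -> jS.

S -> g | SS | jj | SDS; D -> g | jjW; W -> g | SS | jS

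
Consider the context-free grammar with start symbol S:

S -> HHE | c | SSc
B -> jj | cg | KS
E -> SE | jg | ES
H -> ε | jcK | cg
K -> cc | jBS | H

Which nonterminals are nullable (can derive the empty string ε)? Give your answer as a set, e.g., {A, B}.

{H, K}

Directly nullable (have an ε-rule): {H}.
K is nullable via K -> H (every symbol on the right is already known nullable).
Not nullable: B, E, S — each has a terminal in every rule's right-hand side or depends on a non-nullable symbol.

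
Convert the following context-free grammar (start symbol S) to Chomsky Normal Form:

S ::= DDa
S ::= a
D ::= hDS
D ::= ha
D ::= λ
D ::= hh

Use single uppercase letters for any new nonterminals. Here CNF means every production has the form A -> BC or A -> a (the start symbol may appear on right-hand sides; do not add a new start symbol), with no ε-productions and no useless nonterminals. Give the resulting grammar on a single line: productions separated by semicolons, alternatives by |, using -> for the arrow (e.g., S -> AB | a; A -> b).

Nullable: {D}; after ε-elimination: S -> a | Da | DDa; D -> hS | ha | hh | hDS.
No unit productions to eliminate.
TERM: introduce B -> a, A -> h and substitute in every rule of length ≥2.
BIN: D -> ADS becomes D -> AC, C -> DS; S -> DDB becomes S -> DE, E -> DB.

S -> a | DB | DE; A -> h; B -> a; C -> DS; D -> AA | AB | AC | AS; E -> DB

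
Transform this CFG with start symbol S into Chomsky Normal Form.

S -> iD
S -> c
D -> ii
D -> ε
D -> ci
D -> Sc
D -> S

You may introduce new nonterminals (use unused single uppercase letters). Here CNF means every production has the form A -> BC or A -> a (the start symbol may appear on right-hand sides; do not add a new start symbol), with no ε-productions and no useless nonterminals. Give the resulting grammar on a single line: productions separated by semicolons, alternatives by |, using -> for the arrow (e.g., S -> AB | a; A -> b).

Nullable: {D}; after ε-elimination: S -> c | i | iD; D -> S | Sc | ci | ii.
After unit-elimination: S -> c | i | iD; D -> c | i | Sc | ci | iD | ii.
TERM: introduce A -> c, B -> i and substitute in every rule of length ≥2.

S -> c | i | BD; A -> c; B -> i; D -> c | i | AB | BB | BD | SA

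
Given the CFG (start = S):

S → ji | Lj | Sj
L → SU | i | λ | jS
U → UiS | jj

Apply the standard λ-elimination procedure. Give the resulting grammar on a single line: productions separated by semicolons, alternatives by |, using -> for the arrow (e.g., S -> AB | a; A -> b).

Nullable set: {L}.
S -> Lj: L nullable, giving Lj | j.
Drop L -> λ.
Unchanged (no nullable symbols): S -> Sj; S -> ji; L -> SU; L -> i; L -> jS; U -> UiS; U -> jj.

S -> j | Lj | Sj | ji; L -> i | SU | jS; U -> jj | UiS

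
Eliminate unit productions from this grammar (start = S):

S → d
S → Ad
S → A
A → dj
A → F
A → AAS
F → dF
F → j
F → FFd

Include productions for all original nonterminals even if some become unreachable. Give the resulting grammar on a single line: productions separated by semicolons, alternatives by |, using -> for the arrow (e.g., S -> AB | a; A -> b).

S -> d | j | Ad | dF | dj | AAS | FFd; A -> j | dF | dj | AAS | FFd; F -> j | dF | FFd

Unit productions: A->F, S->A.
Unit pairs (A ⇒* B via units): (A,F), (S,A), (S,F).
S: inherits non-unit rules of {A, F, S} → AAS | Ad | FFd | d | dF | dj | j.
A: inherits non-unit rules of {A, F} → AAS | FFd | dF | dj | j.
F: inherits non-unit rules of {F} → FFd | dF | j.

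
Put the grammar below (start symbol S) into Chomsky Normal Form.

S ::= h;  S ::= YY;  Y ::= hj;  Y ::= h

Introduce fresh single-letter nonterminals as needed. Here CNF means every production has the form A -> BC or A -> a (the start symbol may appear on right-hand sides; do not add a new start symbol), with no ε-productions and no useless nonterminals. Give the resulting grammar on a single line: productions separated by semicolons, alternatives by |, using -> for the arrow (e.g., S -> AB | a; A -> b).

S -> h | YY; A -> h; B -> j; Y -> h | AB

No ε-productions.
No unit productions to eliminate.
TERM: introduce A -> h, B -> j and substitute in every rule of length ≥2.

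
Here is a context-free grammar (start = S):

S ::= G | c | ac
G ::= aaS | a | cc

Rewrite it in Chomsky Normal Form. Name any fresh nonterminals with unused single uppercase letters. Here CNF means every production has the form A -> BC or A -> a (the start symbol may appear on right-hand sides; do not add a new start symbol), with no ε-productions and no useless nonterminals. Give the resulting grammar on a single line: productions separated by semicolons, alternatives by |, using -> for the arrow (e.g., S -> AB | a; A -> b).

No ε-productions.
After unit-elimination: S -> a | c | ac | cc | aaS; G -> a | cc | aaS.
TERM: introduce A -> a, B -> c and substitute in every rule of length ≥2.
BIN: G -> AAS becomes G -> AC, C -> AS; S -> AAS becomes S -> AD, D -> AS.
Drop unreachable/unproductive: G.

S -> a | c | AB | AD | BB; A -> a; B -> c; D -> AS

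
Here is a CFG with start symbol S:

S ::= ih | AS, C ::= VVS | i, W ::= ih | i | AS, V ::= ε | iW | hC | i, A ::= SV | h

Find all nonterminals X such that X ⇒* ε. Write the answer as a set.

{V}

Directly nullable (have an ε-rule): {V}.
Not nullable: A, C, S, W — each has a terminal in every rule's right-hand side or depends on a non-nullable symbol.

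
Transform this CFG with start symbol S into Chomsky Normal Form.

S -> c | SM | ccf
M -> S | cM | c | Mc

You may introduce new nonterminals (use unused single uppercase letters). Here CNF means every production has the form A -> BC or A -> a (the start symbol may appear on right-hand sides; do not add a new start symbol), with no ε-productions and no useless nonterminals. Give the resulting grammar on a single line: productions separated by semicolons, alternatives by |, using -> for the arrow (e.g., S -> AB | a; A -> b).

No ε-productions.
After unit-elimination: S -> c | SM | ccf; M -> c | Mc | SM | cM | ccf.
TERM: introduce A -> c, B -> f and substitute in every rule of length ≥2.
BIN: M -> AAB becomes M -> AC, C -> AB; S -> AAB becomes S -> AD, D -> AB.

S -> c | AD | SM; A -> c; B -> f; C -> AB; D -> AB; M -> c | AC | AM | MA | SM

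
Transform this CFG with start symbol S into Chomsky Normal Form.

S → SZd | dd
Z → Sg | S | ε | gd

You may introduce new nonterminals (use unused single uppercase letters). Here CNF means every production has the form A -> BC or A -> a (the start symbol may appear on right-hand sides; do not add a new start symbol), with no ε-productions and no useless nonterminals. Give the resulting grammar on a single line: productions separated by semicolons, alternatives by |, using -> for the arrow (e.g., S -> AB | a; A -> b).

Nullable: {Z}; after ε-elimination: S -> Sd | dd | SZd; Z -> S | Sg | gd.
After unit-elimination: S -> Sd | dd | SZd; Z -> Sd | Sg | dd | gd | SZd.
TERM: introduce A -> d, B -> g and substitute in every rule of length ≥2.
BIN: S -> SZA becomes S -> SC, C -> ZA; Z -> SZA becomes Z -> SD, D -> ZA.

S -> AA | SA | SC; A -> d; B -> g; C -> ZA; D -> ZA; Z -> AA | BA | SA | SB | SD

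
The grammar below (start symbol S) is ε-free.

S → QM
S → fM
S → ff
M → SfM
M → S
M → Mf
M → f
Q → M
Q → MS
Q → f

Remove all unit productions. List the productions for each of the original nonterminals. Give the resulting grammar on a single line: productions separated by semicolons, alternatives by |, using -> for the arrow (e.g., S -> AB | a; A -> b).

Unit productions: M->S, Q->M.
Unit pairs (A ⇒* B via units): (M,S), (Q,M), (Q,S).
S: inherits non-unit rules of {S} → QM | fM | ff.
M: inherits non-unit rules of {M, S} → Mf | QM | SfM | f | fM | ff.
Q: inherits non-unit rules of {M, Q, S} → MS | Mf | QM | SfM | f | fM | ff.

S -> QM | fM | ff; M -> f | Mf | QM | fM | ff | SfM; Q -> f | MS | Mf | QM | fM | ff | SfM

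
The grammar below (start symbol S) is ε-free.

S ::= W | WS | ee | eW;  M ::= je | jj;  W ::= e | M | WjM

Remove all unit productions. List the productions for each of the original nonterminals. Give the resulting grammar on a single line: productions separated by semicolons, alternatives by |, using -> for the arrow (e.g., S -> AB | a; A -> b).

Unit productions: S->W, W->M.
Unit pairs (A ⇒* B via units): (S,M), (S,W), (W,M).
S: inherits non-unit rules of {M, S, W} → WS | WjM | e | eW | ee | je | jj.
M: inherits non-unit rules of {M} → je | jj.
W: inherits non-unit rules of {M, W} → WjM | e | je | jj.

S -> e | WS | eW | ee | je | jj | WjM; M -> je | jj; W -> e | je | jj | WjM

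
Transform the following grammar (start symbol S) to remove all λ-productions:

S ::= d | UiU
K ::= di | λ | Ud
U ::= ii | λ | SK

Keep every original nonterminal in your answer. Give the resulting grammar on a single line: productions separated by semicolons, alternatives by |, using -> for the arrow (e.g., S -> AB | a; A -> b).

S -> d | i | Ui | iU | UiU; K -> d | Ud | di; U -> S | SK | ii

Nullable set: {K, U}.
S -> UiU: U, U nullable, giving Ui | UiU | i | iU.
Drop K -> λ.
K -> Ud: U nullable, giving Ud | d.
Drop U -> λ.
U -> SK: K nullable, giving S | SK.
Unchanged (no nullable symbols): S -> d; K -> di; U -> ii.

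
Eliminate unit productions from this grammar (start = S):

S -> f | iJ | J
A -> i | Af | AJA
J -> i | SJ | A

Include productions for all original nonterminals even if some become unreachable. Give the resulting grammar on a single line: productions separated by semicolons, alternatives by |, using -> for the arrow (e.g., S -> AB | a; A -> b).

S -> f | i | Af | SJ | iJ | AJA; A -> i | Af | AJA; J -> i | Af | SJ | AJA

Unit productions: J->A, S->J.
Unit pairs (A ⇒* B via units): (J,A), (S,A), (S,J).
S: inherits non-unit rules of {A, J, S} → AJA | Af | SJ | f | i | iJ.
A: inherits non-unit rules of {A} → AJA | Af | i.
J: inherits non-unit rules of {A, J} → AJA | Af | SJ | i.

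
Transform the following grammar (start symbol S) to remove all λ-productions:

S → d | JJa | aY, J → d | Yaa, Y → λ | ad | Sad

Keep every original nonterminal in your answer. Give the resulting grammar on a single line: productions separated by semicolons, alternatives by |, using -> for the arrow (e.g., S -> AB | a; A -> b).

Nullable set: {Y}.
S -> aY: Y nullable, giving a | aY.
J -> Yaa: Y nullable, giving Yaa | aa.
Drop Y -> λ.
Unchanged (no nullable symbols): S -> JJa; S -> d; J -> d; Y -> Sad; Y -> ad.

S -> a | d | aY | JJa; J -> d | aa | Yaa; Y -> ad | Sad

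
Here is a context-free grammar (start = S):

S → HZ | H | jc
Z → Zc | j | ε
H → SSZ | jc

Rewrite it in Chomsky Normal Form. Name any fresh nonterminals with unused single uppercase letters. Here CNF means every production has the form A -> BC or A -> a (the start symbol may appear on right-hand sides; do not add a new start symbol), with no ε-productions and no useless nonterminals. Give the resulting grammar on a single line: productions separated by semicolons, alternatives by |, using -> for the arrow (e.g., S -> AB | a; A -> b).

Nullable: {Z}; after ε-elimination: S -> H | HZ | jc; H -> SS | jc | SSZ; Z -> c | j | Zc.
After unit-elimination: S -> HZ | SS | jc | SSZ; H -> SS | jc | SSZ; Z -> c | j | Zc.
TERM: introduce B -> c, A -> j and substitute in every rule of length ≥2.
BIN: H -> SSZ becomes H -> SC, C -> SZ; S -> SSZ becomes S -> SD, D -> SZ.

S -> AB | HZ | SD | SS; A -> j; B -> c; C -> SZ; D -> SZ; H -> AB | SC | SS; Z -> c | j | ZB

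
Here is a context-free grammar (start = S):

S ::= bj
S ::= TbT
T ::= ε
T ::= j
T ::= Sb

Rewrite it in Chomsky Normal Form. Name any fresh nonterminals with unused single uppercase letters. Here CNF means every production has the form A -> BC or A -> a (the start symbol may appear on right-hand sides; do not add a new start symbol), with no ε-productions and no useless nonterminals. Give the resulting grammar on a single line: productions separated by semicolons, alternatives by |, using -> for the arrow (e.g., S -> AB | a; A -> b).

Nullable: {T}; after ε-elimination: S -> b | Tb | bT | bj | TbT; T -> j | Sb.
No unit productions to eliminate.
TERM: introduce A -> b, B -> j and substitute in every rule of length ≥2.
BIN: S -> TAT becomes S -> TC, C -> AT.

S -> b | AB | AT | TA | TC; A -> b; B -> j; C -> AT; T -> j | SA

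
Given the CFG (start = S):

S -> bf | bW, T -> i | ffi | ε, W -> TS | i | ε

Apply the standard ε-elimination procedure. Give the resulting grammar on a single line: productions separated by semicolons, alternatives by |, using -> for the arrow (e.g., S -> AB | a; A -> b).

S -> b | bW | bf; T -> i | ffi; W -> S | i | TS

Nullable set: {T, W}.
S -> bW: W nullable, giving b | bW.
Drop T -> ε.
Drop W -> ε.
W -> TS: T nullable, giving S | TS.
Unchanged (no nullable symbols): S -> bf; T -> ffi; T -> i; W -> i.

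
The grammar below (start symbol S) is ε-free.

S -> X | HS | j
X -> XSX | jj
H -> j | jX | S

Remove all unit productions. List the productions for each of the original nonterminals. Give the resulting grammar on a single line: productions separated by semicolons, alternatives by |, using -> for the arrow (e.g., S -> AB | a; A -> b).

S -> j | HS | jj | XSX; H -> j | HS | jX | jj | XSX; X -> jj | XSX

Unit productions: H->S, S->X.
Unit pairs (A ⇒* B via units): (H,S), (H,X), (S,X).
S: inherits non-unit rules of {S, X} → HS | XSX | j | jj.
H: inherits non-unit rules of {H, S, X} → HS | XSX | j | jX | jj.
X: inherits non-unit rules of {X} → XSX | jj.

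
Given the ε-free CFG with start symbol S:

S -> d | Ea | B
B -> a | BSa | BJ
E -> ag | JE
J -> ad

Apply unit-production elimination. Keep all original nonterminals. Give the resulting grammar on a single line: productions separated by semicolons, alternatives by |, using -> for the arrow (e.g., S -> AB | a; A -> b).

S -> a | d | BJ | Ea | BSa; B -> a | BJ | BSa; E -> JE | ag; J -> ad

Unit productions: S->B.
Unit pairs (A ⇒* B via units): (S,B).
S: inherits non-unit rules of {B, S} → BJ | BSa | Ea | a | d.
B: inherits non-unit rules of {B} → BJ | BSa | a.
E: inherits non-unit rules of {E} → JE | ag.
J: inherits non-unit rules of {J} → ad.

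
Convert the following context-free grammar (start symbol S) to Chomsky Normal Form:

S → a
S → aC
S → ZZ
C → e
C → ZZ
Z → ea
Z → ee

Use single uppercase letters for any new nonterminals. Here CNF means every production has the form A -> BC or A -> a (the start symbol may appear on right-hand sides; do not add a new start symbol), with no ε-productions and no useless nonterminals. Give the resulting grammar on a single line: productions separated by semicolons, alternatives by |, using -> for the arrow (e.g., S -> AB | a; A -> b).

S -> a | AC | ZZ; A -> a; B -> e; C -> e | ZZ; Z -> BA | BB

No ε-productions.
No unit productions to eliminate.
TERM: introduce A -> a, B -> e and substitute in every rule of length ≥2.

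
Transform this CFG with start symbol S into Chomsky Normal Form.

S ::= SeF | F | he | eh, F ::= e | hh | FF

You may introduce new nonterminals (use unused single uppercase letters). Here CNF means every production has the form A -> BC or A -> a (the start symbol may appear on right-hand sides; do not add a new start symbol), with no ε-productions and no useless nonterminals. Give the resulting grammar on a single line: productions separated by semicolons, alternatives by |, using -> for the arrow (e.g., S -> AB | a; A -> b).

No ε-productions.
After unit-elimination: S -> e | FF | eh | he | hh | SeF; F -> e | FF | hh.
TERM: introduce B -> e, A -> h and substitute in every rule of length ≥2.
BIN: S -> SBF becomes S -> SC, C -> BF.

S -> e | AA | AB | BA | FF | SC; A -> h; B -> e; C -> BF; F -> e | AA | FF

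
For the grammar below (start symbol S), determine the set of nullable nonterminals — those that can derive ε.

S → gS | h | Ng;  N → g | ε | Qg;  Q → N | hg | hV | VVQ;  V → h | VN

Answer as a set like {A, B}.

Directly nullable (have an ε-rule): {N}.
Q is nullable via Q -> N (every symbol on the right is already known nullable).
Not nullable: S, V — each has a terminal in every rule's right-hand side or depends on a non-nullable symbol.

{N, Q}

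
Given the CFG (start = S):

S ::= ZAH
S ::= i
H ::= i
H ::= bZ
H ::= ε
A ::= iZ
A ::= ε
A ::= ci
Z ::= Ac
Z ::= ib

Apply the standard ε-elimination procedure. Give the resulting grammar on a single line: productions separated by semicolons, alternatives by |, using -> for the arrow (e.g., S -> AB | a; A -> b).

Nullable set: {A, H}.
S -> ZAH: A, H nullable, giving Z | ZA | ZAH | ZH.
Drop A -> ε.
Drop H -> ε.
Z -> Ac: A nullable, giving Ac | c.
Unchanged (no nullable symbols): S -> i; A -> ci; A -> iZ; H -> bZ; H -> i; Z -> ib.

S -> Z | i | ZA | ZH | ZAH; A -> ci | iZ; H -> i | bZ; Z -> c | Ac | ib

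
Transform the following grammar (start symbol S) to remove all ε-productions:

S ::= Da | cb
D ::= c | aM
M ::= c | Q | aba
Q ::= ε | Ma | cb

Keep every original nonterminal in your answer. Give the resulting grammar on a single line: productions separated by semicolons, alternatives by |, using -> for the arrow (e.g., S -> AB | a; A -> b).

Nullable set: {M, Q}.
D -> aM: M nullable, giving a | aM.
M -> Q: Q nullable, giving Q.
Drop Q -> ε.
Q -> Ma: M nullable, giving Ma | a.
Unchanged (no nullable symbols): S -> Da; S -> cb; D -> c; M -> aba; M -> c; Q -> cb.

S -> Da | cb; D -> a | c | aM; M -> Q | c | aba; Q -> a | Ma | cb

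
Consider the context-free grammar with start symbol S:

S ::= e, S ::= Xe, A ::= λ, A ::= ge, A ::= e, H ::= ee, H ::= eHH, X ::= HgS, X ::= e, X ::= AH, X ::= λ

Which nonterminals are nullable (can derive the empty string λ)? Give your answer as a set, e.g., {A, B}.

{A, X}

Directly nullable (have an ε-rule): {A, X}.
Not nullable: H, S — each has a terminal in every rule's right-hand side or depends on a non-nullable symbol.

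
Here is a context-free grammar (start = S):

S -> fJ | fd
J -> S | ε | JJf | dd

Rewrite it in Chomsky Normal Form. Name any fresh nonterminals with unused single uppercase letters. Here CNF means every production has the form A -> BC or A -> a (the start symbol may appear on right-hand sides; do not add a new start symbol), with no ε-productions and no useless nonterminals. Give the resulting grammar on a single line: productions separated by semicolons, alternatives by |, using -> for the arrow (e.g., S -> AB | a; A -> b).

S -> f | AB | AJ; A -> f; B -> d; C -> JA; J -> f | AB | AJ | BB | JA | JC

Nullable: {J}; after ε-elimination: S -> f | fJ | fd; J -> S | f | Jf | dd | JJf.
After unit-elimination: S -> f | fJ | fd; J -> f | Jf | dd | fJ | fd | JJf.
TERM: introduce B -> d, A -> f and substitute in every rule of length ≥2.
BIN: J -> JJA becomes J -> JC, C -> JA.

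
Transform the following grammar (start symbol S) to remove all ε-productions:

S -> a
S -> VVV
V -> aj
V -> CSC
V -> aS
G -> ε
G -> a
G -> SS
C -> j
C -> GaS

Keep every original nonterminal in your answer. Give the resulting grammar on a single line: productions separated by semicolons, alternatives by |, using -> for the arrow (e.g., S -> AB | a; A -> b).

S -> a | VVV; C -> j | aS | GaS; G -> a | SS; V -> aS | aj | CSC

Nullable set: {G}.
C -> GaS: G nullable, giving GaS | aS.
Drop G -> ε.
Unchanged (no nullable symbols): S -> VVV; S -> a; C -> j; G -> SS; G -> a; V -> CSC; V -> aS; V -> aj.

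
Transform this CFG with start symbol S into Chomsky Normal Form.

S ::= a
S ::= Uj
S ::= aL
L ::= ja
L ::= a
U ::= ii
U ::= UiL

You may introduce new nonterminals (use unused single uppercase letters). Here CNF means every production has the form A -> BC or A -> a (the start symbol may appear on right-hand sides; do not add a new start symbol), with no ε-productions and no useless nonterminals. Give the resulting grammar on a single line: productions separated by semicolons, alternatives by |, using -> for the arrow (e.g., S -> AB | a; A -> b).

S -> a | BL | UA; A -> j; B -> a; C -> i; D -> CL; L -> a | AB; U -> CC | UD

No ε-productions.
No unit productions to eliminate.
TERM: introduce B -> a, C -> i, A -> j and substitute in every rule of length ≥2.
BIN: U -> UCL becomes U -> UD, D -> CL.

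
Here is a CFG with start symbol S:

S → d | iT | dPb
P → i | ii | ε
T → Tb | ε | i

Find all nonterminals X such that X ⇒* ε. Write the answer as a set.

Directly nullable (have an ε-rule): {P, T}.
Not nullable: S — each has a terminal in every rule's right-hand side or depends on a non-nullable symbol.

{P, T}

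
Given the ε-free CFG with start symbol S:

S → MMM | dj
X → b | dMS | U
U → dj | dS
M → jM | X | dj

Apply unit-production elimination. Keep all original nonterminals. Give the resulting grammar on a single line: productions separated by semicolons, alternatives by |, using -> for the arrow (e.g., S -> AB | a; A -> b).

S -> dj | MMM; M -> b | dS | dj | jM | dMS; U -> dS | dj; X -> b | dS | dj | dMS

Unit productions: M->X, X->U.
Unit pairs (A ⇒* B via units): (M,U), (M,X), (X,U).
S: inherits non-unit rules of {S} → MMM | dj.
M: inherits non-unit rules of {M, U, X} → b | dMS | dS | dj | jM.
U: inherits non-unit rules of {U} → dS | dj.
X: inherits non-unit rules of {U, X} → b | dMS | dS | dj.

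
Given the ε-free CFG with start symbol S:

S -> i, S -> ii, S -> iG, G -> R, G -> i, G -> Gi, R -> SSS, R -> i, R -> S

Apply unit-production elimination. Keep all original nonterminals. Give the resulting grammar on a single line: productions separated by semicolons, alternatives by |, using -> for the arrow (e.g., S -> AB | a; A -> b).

Unit productions: G->R, R->S.
Unit pairs (A ⇒* B via units): (G,R), (G,S), (R,S).
S: inherits non-unit rules of {S} → i | iG | ii.
G: inherits non-unit rules of {G, R, S} → Gi | SSS | i | iG | ii.
R: inherits non-unit rules of {R, S} → SSS | i | iG | ii.

S -> i | iG | ii; G -> i | Gi | iG | ii | SSS; R -> i | iG | ii | SSS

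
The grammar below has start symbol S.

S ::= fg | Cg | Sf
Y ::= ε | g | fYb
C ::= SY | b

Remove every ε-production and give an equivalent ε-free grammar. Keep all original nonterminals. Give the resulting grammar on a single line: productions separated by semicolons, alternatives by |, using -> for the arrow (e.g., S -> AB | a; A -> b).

Nullable set: {Y}.
C -> SY: Y nullable, giving S | SY.
Drop Y -> ε.
Y -> fYb: Y nullable, giving fYb | fb.
Unchanged (no nullable symbols): S -> Cg; S -> Sf; S -> fg; C -> b; Y -> g.

S -> Cg | Sf | fg; C -> S | b | SY; Y -> g | fb | fYb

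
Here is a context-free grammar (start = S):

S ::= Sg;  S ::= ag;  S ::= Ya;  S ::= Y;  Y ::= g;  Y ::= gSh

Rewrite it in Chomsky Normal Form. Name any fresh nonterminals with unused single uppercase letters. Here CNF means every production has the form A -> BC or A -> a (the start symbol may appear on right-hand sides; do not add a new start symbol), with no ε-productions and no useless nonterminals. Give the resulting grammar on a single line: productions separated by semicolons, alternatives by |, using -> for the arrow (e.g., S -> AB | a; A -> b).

S -> g | AD | BA | SA | YB; A -> g; B -> a; C -> h; D -> SC; E -> SC; Y -> g | AE

No ε-productions.
After unit-elimination: S -> g | Sg | Ya | ag | gSh; Y -> g | gSh.
TERM: introduce B -> a, A -> g, C -> h and substitute in every rule of length ≥2.
BIN: S -> ASC becomes S -> AD, D -> SC; Y -> ASC becomes Y -> AE, E -> SC.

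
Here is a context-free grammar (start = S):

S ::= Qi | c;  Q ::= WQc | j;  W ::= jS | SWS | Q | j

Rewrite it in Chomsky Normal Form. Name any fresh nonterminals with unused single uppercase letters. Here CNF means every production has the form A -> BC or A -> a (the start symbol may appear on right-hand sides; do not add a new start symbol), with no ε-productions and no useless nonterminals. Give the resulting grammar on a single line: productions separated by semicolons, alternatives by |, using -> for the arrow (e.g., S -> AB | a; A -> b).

S -> c | QB; A -> c; B -> i; C -> j; D -> QA; E -> WS; F -> QA; Q -> j | WD; W -> j | CS | SE | WF

No ε-productions.
After unit-elimination: S -> c | Qi; Q -> j | WQc; W -> j | jS | SWS | WQc.
TERM: introduce A -> c, B -> i, C -> j and substitute in every rule of length ≥2.
BIN: Q -> WQA becomes Q -> WD, D -> QA; W -> SWS becomes W -> SE, E -> WS; W -> WQA becomes W -> WF, F -> QA.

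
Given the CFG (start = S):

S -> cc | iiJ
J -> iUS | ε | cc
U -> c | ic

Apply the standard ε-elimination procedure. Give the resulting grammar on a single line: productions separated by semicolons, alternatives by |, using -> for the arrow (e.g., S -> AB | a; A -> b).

Nullable set: {J}.
S -> iiJ: J nullable, giving ii | iiJ.
Drop J -> ε.
Unchanged (no nullable symbols): S -> cc; J -> cc; J -> iUS; U -> c; U -> ic.

S -> cc | ii | iiJ; J -> cc | iUS; U -> c | ic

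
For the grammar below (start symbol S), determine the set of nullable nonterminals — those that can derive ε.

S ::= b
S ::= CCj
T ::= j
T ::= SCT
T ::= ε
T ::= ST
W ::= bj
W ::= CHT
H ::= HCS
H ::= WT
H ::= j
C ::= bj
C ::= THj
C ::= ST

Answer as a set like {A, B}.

{T}

Directly nullable (have an ε-rule): {T}.
Not nullable: C, H, S, W — each has a terminal in every rule's right-hand side or depends on a non-nullable symbol.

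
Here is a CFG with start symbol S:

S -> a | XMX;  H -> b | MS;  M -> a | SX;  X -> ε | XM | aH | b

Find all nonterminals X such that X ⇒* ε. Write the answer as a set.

Directly nullable (have an ε-rule): {X}.
Not nullable: H, M, S — each has a terminal in every rule's right-hand side or depends on a non-nullable symbol.

{X}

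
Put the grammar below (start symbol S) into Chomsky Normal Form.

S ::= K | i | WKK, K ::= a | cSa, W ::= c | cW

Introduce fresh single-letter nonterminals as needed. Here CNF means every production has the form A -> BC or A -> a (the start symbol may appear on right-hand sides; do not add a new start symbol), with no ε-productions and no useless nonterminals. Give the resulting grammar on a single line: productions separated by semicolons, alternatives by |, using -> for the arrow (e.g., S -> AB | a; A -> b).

No ε-productions.
After unit-elimination: S -> a | i | WKK | cSa; K -> a | cSa; W -> c | cW.
TERM: introduce B -> a, A -> c and substitute in every rule of length ≥2.
BIN: K -> ASB becomes K -> AC, C -> SB; S -> ASB becomes S -> AD, D -> SB; S -> WKK becomes S -> WE, E -> KK.

S -> a | i | AD | WE; A -> c; B -> a; C -> SB; D -> SB; E -> KK; K -> a | AC; W -> c | AW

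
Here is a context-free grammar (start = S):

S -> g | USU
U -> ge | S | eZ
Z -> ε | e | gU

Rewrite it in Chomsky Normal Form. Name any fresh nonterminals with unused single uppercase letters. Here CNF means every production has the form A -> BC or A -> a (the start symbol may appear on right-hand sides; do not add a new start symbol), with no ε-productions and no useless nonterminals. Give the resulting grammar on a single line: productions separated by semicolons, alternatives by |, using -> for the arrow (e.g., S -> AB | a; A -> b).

Nullable: {Z}; after ε-elimination: S -> g | USU; U -> S | e | eZ | ge; Z -> e | gU.
After unit-elimination: S -> g | USU; U -> e | g | eZ | ge | USU; Z -> e | gU.
TERM: introduce A -> e, B -> g and substitute in every rule of length ≥2.
BIN: S -> USU becomes S -> UC, C -> SU; U -> USU becomes U -> UD, D -> SU.

S -> g | UC; A -> e; B -> g; C -> SU; D -> SU; U -> e | g | AZ | BA | UD; Z -> e | BU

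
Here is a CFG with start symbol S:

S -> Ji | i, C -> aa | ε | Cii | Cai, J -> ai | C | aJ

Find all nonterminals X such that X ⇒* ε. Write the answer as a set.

{C, J}

Directly nullable (have an ε-rule): {C}.
J is nullable via J -> C (every symbol on the right is already known nullable).
Not nullable: S — each has a terminal in every rule's right-hand side or depends on a non-nullable symbol.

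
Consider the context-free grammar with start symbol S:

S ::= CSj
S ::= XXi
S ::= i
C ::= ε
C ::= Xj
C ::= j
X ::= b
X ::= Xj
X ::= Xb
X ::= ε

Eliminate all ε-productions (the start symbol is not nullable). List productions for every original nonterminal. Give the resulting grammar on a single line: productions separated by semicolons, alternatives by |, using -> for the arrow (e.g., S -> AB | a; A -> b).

S -> i | Sj | Xi | CSj | XXi; C -> j | Xj; X -> b | j | Xb | Xj

Nullable set: {C, X}.
S -> CSj: C nullable, giving CSj | Sj.
S -> XXi: X, X nullable, giving XXi | Xi | i.
Drop C -> ε.
C -> Xj: X nullable, giving Xj | j.
Drop X -> ε.
X -> Xb: X nullable, giving Xb | b.
X -> Xj: X nullable, giving Xj | j.
Unchanged (no nullable symbols): S -> i; C -> j; X -> b.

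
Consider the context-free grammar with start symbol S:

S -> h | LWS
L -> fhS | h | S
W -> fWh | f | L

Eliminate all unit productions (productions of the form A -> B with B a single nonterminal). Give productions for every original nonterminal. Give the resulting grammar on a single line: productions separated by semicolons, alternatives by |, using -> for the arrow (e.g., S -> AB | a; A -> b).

S -> h | LWS; L -> h | LWS | fhS; W -> f | h | LWS | fWh | fhS

Unit productions: L->S, W->L.
Unit pairs (A ⇒* B via units): (L,S), (W,L), (W,S).
S: inherits non-unit rules of {S} → LWS | h.
L: inherits non-unit rules of {L, S} → LWS | fhS | h.
W: inherits non-unit rules of {L, S, W} → LWS | f | fWh | fhS | h.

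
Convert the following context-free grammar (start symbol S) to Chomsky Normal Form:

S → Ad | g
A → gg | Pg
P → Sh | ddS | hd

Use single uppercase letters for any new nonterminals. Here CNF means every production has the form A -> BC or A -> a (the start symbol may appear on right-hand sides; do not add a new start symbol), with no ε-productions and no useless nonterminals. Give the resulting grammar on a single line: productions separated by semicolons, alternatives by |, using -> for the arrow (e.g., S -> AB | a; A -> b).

S -> g | AD; A -> BB | PB; B -> g; C -> h; D -> d; E -> DS; P -> CD | DE | SC

No ε-productions.
No unit productions to eliminate.
TERM: introduce D -> d, B -> g, C -> h and substitute in every rule of length ≥2.
BIN: P -> DDS becomes P -> DE, E -> DS.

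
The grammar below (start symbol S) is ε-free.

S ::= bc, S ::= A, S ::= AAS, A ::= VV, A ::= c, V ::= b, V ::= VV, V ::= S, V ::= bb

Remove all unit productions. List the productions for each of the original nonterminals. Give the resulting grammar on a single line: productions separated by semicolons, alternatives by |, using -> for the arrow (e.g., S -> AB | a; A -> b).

Unit productions: S->A, V->S.
Unit pairs (A ⇒* B via units): (S,A), (V,A), (V,S).
S: inherits non-unit rules of {A, S} → AAS | VV | bc | c.
A: inherits non-unit rules of {A} → VV | c.
V: inherits non-unit rules of {A, S, V} → AAS | VV | b | bb | bc | c.

S -> c | VV | bc | AAS; A -> c | VV; V -> b | c | VV | bb | bc | AAS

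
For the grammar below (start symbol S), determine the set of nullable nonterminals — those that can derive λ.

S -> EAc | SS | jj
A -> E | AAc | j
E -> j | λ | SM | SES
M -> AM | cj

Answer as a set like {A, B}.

{A, E}

Directly nullable (have an ε-rule): {E}.
A is nullable via A -> E (every symbol on the right is already known nullable).
Not nullable: M, S — each has a terminal in every rule's right-hand side or depends on a non-nullable symbol.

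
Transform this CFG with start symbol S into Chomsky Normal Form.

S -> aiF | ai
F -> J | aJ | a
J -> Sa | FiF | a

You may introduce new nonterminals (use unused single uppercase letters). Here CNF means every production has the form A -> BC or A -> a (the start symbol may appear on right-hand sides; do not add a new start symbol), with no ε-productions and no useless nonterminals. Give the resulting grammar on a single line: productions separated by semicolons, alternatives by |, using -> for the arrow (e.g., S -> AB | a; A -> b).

S -> BA | BE; A -> i; B -> a; C -> AF; D -> AF; E -> AF; F -> a | BJ | FC | SB; J -> a | FD | SB

No ε-productions.
After unit-elimination: S -> ai | aiF; F -> a | Sa | aJ | FiF; J -> a | Sa | FiF.
TERM: introduce B -> a, A -> i and substitute in every rule of length ≥2.
BIN: F -> FAF becomes F -> FC, C -> AF; J -> FAF becomes J -> FD, D -> AF; S -> BAF becomes S -> BE, E -> AF.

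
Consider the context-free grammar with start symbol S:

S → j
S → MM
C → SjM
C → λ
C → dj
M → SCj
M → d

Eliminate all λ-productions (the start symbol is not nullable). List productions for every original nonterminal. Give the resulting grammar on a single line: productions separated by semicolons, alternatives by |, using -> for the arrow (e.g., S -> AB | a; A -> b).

S -> j | MM; C -> dj | SjM; M -> d | Sj | SCj

Nullable set: {C}.
Drop C -> λ.
M -> SCj: C nullable, giving SCj | Sj.
Unchanged (no nullable symbols): S -> MM; S -> j; C -> SjM; C -> dj; M -> d.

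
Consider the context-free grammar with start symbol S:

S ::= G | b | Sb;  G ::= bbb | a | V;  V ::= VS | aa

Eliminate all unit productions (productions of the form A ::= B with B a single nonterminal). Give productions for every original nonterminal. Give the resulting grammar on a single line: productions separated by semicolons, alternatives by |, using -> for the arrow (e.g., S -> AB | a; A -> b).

Unit productions: G->V, S->G.
Unit pairs (A ⇒* B via units): (G,V), (S,G), (S,V).
S: inherits non-unit rules of {G, S, V} → Sb | VS | a | aa | b | bbb.
G: inherits non-unit rules of {G, V} → VS | a | aa | bbb.
V: inherits non-unit rules of {V} → VS | aa.

S -> a | b | Sb | VS | aa | bbb; G -> a | VS | aa | bbb; V -> VS | aa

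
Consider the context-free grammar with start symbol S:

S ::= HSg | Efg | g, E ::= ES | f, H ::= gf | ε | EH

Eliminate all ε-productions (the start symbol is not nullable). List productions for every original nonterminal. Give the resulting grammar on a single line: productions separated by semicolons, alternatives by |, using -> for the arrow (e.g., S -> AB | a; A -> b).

Nullable set: {H}.
S -> HSg: H nullable, giving HSg | Sg.
Drop H -> ε.
H -> EH: H nullable, giving E | EH.
Unchanged (no nullable symbols): S -> Efg; S -> g; E -> ES; E -> f; H -> gf.

S -> g | Sg | Efg | HSg; E -> f | ES; H -> E | EH | gf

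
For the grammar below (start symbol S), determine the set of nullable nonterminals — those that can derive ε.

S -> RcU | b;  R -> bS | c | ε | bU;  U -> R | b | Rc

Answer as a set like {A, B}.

Directly nullable (have an ε-rule): {R}.
U is nullable via U -> R (every symbol on the right is already known nullable).
Not nullable: S — each has a terminal in every rule's right-hand side or depends on a non-nullable symbol.

{R, U}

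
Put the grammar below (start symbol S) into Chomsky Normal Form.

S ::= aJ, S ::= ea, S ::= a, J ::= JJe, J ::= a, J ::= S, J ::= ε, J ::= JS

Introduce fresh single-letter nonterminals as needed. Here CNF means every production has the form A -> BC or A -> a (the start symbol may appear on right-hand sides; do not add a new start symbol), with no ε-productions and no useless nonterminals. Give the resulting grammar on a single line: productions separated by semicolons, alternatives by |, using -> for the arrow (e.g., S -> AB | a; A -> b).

S -> a | AB | BJ; A -> e; B -> a; C -> JA; J -> a | e | AB | BJ | JA | JC | JS

Nullable: {J}; after ε-elimination: S -> a | aJ | ea; J -> S | a | e | JS | Je | JJe.
After unit-elimination: S -> a | aJ | ea; J -> a | e | JS | Je | aJ | ea | JJe.
TERM: introduce B -> a, A -> e and substitute in every rule of length ≥2.
BIN: J -> JJA becomes J -> JC, C -> JA.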